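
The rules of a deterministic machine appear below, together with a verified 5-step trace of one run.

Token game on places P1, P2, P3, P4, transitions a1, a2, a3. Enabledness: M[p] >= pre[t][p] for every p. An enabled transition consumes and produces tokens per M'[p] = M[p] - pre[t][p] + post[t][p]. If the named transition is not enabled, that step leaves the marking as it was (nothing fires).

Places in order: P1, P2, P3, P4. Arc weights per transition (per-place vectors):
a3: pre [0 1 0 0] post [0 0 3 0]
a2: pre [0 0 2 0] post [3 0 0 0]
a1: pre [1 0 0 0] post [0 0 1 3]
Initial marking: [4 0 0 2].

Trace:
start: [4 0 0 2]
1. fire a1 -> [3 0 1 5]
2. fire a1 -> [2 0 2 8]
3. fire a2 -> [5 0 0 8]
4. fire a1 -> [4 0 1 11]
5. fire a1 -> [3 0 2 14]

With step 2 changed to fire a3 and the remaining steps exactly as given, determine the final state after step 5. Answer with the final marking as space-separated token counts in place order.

(re-executing from step 2 with the substitution; state before step 2: [3 0 1 5])
2. fire a3 -> [3 0 1 5]
3. fire a2 -> [3 0 1 5]
4. fire a1 -> [2 0 2 8]
5. fire a1 -> [1 0 3 11]

1 0 3 11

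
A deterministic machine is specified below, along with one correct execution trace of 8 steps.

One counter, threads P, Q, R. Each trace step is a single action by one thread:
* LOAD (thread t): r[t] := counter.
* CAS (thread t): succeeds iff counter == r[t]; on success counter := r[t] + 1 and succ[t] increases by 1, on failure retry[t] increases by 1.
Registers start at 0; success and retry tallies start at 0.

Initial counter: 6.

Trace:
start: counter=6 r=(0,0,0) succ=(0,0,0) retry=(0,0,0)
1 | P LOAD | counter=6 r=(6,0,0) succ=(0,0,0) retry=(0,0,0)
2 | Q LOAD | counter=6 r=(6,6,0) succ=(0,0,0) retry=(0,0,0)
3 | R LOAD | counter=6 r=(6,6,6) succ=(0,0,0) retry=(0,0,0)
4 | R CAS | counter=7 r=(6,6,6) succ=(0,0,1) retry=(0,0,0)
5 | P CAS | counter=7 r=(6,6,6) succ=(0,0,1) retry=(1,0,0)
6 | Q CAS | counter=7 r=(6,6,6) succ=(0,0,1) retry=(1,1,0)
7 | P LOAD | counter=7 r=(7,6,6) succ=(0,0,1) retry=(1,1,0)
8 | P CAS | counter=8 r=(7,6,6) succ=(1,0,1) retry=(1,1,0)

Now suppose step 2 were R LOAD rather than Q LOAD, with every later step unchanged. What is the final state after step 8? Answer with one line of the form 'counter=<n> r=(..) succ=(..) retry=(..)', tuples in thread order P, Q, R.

(re-executing from step 2 with the substitution; state before step 2: counter=6 r=(6,0,0) succ=(0,0,0) retry=(0,0,0))
2 | R LOAD | counter=6 r=(6,0,6) succ=(0,0,0) retry=(0,0,0)
3 | R LOAD | counter=6 r=(6,0,6) succ=(0,0,0) retry=(0,0,0)
4 | R CAS | counter=7 r=(6,0,6) succ=(0,0,1) retry=(0,0,0)
5 | P CAS | counter=7 r=(6,0,6) succ=(0,0,1) retry=(1,0,0)
6 | Q CAS | counter=7 r=(6,0,6) succ=(0,0,1) retry=(1,1,0)
7 | P LOAD | counter=7 r=(7,0,6) succ=(0,0,1) retry=(1,1,0)
8 | P CAS | counter=8 r=(7,0,6) succ=(1,0,1) retry=(1,1,0)

counter=8 r=(7,0,6) succ=(1,0,1) retry=(1,1,0)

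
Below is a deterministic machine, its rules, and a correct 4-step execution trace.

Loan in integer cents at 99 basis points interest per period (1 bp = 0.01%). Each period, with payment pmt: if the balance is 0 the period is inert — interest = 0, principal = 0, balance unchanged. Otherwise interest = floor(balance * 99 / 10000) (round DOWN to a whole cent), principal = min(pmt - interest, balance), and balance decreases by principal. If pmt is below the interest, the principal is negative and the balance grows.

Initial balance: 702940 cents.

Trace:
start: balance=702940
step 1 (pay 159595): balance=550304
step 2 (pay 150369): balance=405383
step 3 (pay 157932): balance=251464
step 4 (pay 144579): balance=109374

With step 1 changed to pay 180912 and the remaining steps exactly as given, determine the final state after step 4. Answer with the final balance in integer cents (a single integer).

(re-executing from step 1 with the substitution; state before step 1: balance=702940)
step 1 (pay 180912): balance=528987
step 2 (pay 150369): balance=383854
step 3 (pay 157932): balance=229722
step 4 (pay 144579): balance=87417

87417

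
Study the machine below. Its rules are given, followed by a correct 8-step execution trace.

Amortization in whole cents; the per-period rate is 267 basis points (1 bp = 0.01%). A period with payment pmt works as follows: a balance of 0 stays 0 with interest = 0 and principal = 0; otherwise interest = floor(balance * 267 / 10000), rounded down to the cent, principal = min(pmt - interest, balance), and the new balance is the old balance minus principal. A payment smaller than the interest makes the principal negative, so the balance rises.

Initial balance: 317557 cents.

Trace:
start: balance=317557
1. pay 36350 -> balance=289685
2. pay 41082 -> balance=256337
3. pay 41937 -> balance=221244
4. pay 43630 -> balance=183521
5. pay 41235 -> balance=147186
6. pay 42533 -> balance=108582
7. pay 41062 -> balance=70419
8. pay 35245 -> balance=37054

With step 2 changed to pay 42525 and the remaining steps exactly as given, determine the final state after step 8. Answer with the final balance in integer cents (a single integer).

(re-executing from step 2 with the substitution; state before step 2: balance=289685)
2. pay 42525 -> balance=254894
3. pay 41937 -> balance=219762
4. pay 43630 -> balance=181999
5. pay 41235 -> balance=145623
6. pay 42533 -> balance=106978
7. pay 41062 -> balance=68772
8. pay 35245 -> balance=35363

35363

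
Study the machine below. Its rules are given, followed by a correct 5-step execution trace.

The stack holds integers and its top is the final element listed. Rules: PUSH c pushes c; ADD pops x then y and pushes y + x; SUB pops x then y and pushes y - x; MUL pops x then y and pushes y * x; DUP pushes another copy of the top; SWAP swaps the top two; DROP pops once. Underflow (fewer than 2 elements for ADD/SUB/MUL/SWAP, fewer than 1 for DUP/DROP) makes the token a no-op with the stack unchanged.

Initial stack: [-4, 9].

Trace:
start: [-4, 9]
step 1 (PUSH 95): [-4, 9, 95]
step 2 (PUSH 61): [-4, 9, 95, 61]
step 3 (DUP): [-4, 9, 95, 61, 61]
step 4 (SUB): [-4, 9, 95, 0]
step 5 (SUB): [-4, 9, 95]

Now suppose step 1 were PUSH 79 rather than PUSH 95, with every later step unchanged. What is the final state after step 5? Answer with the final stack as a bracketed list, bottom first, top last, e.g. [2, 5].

[-4, 9, 79]

(re-executing from step 1 with the substitution; state before step 1: [-4, 9])
step 1 (PUSH 79): [-4, 9, 79]
step 2 (PUSH 61): [-4, 9, 79, 61]
step 3 (DUP): [-4, 9, 79, 61, 61]
step 4 (SUB): [-4, 9, 79, 0]
step 5 (SUB): [-4, 9, 79]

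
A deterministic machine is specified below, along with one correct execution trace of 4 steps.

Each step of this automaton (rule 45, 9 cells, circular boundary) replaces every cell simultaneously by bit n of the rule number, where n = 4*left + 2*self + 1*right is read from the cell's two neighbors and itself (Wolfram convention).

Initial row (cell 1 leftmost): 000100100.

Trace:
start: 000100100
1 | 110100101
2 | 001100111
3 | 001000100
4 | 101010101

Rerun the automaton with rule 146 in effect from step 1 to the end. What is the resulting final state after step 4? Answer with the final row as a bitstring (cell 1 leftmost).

010100101

(re-executing steps 1..4 under rule 146; state before step 1: 000100100)
1 | 001011010
2 | 010000001
3 | 001000010
4 | 010100101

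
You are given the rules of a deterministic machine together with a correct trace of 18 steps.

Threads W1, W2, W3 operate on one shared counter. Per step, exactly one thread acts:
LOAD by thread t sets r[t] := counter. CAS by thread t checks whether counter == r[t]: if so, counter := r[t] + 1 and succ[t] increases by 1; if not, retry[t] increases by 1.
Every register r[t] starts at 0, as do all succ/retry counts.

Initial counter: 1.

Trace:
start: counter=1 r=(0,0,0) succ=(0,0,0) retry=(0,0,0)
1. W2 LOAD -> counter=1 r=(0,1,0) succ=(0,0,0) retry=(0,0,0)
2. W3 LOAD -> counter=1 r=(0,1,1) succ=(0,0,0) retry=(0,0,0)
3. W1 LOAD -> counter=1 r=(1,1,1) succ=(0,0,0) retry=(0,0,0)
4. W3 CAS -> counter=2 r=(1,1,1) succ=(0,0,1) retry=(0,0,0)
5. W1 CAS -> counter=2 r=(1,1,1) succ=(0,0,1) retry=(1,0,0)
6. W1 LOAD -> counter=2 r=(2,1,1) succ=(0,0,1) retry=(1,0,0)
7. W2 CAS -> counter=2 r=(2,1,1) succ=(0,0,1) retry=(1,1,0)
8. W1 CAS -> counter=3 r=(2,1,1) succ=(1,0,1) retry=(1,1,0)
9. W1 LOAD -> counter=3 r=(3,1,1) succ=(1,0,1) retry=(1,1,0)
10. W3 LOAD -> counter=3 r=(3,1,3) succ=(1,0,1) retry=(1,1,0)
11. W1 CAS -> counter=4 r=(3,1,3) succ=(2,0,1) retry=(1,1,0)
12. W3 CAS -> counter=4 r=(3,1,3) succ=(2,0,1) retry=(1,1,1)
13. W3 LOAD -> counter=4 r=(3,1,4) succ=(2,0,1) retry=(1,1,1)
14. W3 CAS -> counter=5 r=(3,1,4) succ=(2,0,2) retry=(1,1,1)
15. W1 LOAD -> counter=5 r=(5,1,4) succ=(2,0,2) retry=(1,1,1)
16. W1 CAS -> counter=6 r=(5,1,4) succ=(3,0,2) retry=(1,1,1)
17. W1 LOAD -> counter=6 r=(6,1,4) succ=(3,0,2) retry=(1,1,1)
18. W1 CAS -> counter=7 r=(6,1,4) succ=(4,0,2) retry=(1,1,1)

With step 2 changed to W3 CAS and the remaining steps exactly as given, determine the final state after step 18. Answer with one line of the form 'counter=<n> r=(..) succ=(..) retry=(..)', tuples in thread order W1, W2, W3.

(re-executing from step 2 with the substitution; state before step 2: counter=1 r=(0,1,0) succ=(0,0,0) retry=(0,0,0))
2. W3 CAS -> counter=1 r=(0,1,0) succ=(0,0,0) retry=(0,0,1)
3. W1 LOAD -> counter=1 r=(1,1,0) succ=(0,0,0) retry=(0,0,1)
4. W3 CAS -> counter=1 r=(1,1,0) succ=(0,0,0) retry=(0,0,2)
5. W1 CAS -> counter=2 r=(1,1,0) succ=(1,0,0) retry=(0,0,2)
6. W1 LOAD -> counter=2 r=(2,1,0) succ=(1,0,0) retry=(0,0,2)
7. W2 CAS -> counter=2 r=(2,1,0) succ=(1,0,0) retry=(0,1,2)
8. W1 CAS -> counter=3 r=(2,1,0) succ=(2,0,0) retry=(0,1,2)
9. W1 LOAD -> counter=3 r=(3,1,0) succ=(2,0,0) retry=(0,1,2)
10. W3 LOAD -> counter=3 r=(3,1,3) succ=(2,0,0) retry=(0,1,2)
11. W1 CAS -> counter=4 r=(3,1,3) succ=(3,0,0) retry=(0,1,2)
12. W3 CAS -> counter=4 r=(3,1,3) succ=(3,0,0) retry=(0,1,3)
13. W3 LOAD -> counter=4 r=(3,1,4) succ=(3,0,0) retry=(0,1,3)
14. W3 CAS -> counter=5 r=(3,1,4) succ=(3,0,1) retry=(0,1,3)
15. W1 LOAD -> counter=5 r=(5,1,4) succ=(3,0,1) retry=(0,1,3)
16. W1 CAS -> counter=6 r=(5,1,4) succ=(4,0,1) retry=(0,1,3)
17. W1 LOAD -> counter=6 r=(6,1,4) succ=(4,0,1) retry=(0,1,3)
18. W1 CAS -> counter=7 r=(6,1,4) succ=(5,0,1) retry=(0,1,3)

counter=7 r=(6,1,4) succ=(5,0,1) retry=(0,1,3)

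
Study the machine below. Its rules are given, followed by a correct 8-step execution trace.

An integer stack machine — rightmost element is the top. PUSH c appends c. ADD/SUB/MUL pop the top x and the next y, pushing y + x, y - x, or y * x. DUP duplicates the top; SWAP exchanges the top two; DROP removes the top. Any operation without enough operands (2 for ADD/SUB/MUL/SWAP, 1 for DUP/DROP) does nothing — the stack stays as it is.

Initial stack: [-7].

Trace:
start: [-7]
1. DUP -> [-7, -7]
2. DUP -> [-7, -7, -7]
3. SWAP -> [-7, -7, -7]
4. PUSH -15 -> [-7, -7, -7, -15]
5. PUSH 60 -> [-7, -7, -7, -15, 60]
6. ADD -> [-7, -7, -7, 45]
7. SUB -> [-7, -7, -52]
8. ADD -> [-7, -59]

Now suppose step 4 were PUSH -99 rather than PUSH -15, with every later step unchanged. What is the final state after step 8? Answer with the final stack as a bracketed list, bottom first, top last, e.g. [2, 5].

[-7, 25]

(re-executing from step 4 with the substitution; state before step 4: [-7, -7, -7])
4. PUSH -99 -> [-7, -7, -7, -99]
5. PUSH 60 -> [-7, -7, -7, -99, 60]
6. ADD -> [-7, -7, -7, -39]
7. SUB -> [-7, -7, 32]
8. ADD -> [-7, 25]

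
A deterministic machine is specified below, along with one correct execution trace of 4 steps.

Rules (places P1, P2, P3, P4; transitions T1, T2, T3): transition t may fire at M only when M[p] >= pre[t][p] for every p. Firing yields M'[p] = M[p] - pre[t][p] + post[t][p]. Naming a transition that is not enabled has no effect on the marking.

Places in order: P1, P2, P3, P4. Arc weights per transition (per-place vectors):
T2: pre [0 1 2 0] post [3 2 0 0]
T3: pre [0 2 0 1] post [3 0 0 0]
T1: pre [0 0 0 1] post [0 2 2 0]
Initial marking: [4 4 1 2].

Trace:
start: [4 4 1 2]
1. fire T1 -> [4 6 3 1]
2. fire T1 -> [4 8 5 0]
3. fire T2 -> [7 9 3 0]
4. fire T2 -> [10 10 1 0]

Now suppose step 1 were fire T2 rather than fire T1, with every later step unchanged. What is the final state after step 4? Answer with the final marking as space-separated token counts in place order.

(re-executing from step 1 with the substitution; state before step 1: [4 4 1 2])
1. fire T2 -> [4 4 1 2]
2. fire T1 -> [4 6 3 1]
3. fire T2 -> [7 7 1 1]
4. fire T2 -> [7 7 1 1]

7 7 1 1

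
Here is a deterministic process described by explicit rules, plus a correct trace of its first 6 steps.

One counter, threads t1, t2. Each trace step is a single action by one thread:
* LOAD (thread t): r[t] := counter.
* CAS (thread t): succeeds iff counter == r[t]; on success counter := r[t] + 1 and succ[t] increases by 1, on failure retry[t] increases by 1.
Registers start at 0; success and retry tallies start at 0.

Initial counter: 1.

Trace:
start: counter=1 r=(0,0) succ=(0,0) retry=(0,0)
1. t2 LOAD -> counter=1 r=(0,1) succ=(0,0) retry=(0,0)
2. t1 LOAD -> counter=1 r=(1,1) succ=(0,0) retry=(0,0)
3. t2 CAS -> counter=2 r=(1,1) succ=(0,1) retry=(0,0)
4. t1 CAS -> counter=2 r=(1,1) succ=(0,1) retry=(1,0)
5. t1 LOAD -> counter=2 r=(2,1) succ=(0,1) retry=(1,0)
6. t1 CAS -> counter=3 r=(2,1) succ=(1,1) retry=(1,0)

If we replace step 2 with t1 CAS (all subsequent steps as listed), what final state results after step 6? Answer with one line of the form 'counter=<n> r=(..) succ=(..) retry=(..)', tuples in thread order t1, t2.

(re-executing from step 2 with the substitution; state before step 2: counter=1 r=(0,1) succ=(0,0) retry=(0,0))
2. t1 CAS -> counter=1 r=(0,1) succ=(0,0) retry=(1,0)
3. t2 CAS -> counter=2 r=(0,1) succ=(0,1) retry=(1,0)
4. t1 CAS -> counter=2 r=(0,1) succ=(0,1) retry=(2,0)
5. t1 LOAD -> counter=2 r=(2,1) succ=(0,1) retry=(2,0)
6. t1 CAS -> counter=3 r=(2,1) succ=(1,1) retry=(2,0)

counter=3 r=(2,1) succ=(1,1) retry=(2,0)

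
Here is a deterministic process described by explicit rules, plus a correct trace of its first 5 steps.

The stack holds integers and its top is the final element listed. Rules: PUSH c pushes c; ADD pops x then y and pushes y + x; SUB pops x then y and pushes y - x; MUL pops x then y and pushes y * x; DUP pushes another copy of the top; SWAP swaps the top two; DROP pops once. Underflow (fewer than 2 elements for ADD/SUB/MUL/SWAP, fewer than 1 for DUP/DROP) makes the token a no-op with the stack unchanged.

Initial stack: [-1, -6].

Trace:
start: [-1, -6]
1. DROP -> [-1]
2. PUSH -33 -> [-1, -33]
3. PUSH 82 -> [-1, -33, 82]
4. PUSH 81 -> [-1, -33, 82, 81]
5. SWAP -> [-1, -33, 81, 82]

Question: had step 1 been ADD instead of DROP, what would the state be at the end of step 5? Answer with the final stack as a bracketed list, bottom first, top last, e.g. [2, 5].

(re-executing from step 1 with the substitution; state before step 1: [-1, -6])
1. ADD -> [-7]
2. PUSH -33 -> [-7, -33]
3. PUSH 82 -> [-7, -33, 82]
4. PUSH 81 -> [-7, -33, 82, 81]
5. SWAP -> [-7, -33, 81, 82]

[-7, -33, 81, 82]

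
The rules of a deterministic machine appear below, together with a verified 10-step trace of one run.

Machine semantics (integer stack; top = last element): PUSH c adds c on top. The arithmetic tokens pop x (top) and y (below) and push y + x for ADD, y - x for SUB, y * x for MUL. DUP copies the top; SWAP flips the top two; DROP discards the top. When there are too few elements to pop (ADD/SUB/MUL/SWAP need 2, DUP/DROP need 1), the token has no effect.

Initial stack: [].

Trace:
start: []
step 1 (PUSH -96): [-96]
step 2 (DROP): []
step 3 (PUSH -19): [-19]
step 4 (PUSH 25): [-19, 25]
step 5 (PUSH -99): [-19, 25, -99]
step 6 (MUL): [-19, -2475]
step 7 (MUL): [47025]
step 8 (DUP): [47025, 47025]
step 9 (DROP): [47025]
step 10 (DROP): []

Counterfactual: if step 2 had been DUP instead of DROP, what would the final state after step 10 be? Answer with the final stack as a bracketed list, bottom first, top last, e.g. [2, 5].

[-96, -96]

(re-executing from step 2 with the substitution; state before step 2: [-96])
step 2 (DUP): [-96, -96]
step 3 (PUSH -19): [-96, -96, -19]
step 4 (PUSH 25): [-96, -96, -19, 25]
step 5 (PUSH -99): [-96, -96, -19, 25, -99]
step 6 (MUL): [-96, -96, -19, -2475]
step 7 (MUL): [-96, -96, 47025]
step 8 (DUP): [-96, -96, 47025, 47025]
step 9 (DROP): [-96, -96, 47025]
step 10 (DROP): [-96, -96]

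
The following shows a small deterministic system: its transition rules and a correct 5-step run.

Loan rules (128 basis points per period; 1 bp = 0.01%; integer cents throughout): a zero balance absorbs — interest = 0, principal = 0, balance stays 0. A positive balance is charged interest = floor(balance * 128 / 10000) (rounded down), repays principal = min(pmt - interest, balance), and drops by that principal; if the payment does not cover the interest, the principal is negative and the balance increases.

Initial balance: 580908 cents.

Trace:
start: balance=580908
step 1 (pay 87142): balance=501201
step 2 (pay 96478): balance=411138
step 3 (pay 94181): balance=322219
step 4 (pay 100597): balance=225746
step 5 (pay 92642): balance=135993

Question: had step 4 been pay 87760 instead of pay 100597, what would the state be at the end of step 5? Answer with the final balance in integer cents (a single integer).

(re-executing from step 4 with the substitution; state before step 4: balance=322219)
step 4 (pay 87760): balance=238583
step 5 (pay 92642): balance=148994

148994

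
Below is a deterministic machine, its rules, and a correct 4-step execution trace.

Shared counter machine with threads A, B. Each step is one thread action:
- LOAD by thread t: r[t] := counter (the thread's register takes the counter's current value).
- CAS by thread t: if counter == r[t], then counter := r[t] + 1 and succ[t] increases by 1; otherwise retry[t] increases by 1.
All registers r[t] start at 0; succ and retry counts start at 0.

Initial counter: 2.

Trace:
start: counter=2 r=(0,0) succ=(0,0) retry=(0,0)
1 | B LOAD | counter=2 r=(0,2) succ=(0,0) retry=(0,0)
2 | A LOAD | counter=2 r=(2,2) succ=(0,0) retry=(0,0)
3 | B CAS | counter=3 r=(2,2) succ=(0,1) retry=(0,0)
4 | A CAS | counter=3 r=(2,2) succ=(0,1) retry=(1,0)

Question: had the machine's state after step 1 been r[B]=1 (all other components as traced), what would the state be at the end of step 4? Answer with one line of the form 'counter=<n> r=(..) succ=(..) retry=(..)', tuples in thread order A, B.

counter=3 r=(2,1) succ=(1,0) retry=(0,1)

state after step 1 := counter=2 r=(0,1) succ=(0,0) retry=(0,0)
2 | A LOAD | counter=2 r=(2,1) succ=(0,0) retry=(0,0)
3 | B CAS | counter=2 r=(2,1) succ=(0,0) retry=(0,1)
4 | A CAS | counter=3 r=(2,1) succ=(1,0) retry=(0,1)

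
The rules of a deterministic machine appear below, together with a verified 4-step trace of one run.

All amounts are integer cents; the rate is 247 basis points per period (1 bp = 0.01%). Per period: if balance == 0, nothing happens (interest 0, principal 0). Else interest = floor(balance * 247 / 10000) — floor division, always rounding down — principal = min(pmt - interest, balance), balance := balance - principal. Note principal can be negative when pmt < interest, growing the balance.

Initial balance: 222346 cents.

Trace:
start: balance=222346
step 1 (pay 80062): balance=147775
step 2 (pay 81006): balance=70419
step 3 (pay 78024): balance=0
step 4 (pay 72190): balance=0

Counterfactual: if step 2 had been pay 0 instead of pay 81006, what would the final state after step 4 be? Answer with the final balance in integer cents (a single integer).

6856

(re-executing from step 2 with the substitution; state before step 2: balance=147775)
step 2 (pay 0): balance=151425
step 3 (pay 78024): balance=77141
step 4 (pay 72190): balance=6856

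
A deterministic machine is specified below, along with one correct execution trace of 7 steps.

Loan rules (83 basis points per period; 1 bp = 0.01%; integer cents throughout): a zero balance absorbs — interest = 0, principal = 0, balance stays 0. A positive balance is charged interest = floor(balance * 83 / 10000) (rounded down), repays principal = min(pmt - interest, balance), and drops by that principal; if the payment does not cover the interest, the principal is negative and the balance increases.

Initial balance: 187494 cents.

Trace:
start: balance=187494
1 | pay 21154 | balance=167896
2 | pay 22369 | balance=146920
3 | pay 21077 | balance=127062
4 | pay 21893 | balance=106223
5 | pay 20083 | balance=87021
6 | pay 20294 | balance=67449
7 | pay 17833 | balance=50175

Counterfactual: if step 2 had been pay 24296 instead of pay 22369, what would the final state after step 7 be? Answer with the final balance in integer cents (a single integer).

(re-executing from step 2 with the substitution; state before step 2: balance=167896)
2 | pay 24296 | balance=144993
3 | pay 21077 | balance=125119
4 | pay 21893 | balance=104264
5 | pay 20083 | balance=85046
6 | pay 20294 | balance=65457
7 | pay 17833 | balance=48167

48167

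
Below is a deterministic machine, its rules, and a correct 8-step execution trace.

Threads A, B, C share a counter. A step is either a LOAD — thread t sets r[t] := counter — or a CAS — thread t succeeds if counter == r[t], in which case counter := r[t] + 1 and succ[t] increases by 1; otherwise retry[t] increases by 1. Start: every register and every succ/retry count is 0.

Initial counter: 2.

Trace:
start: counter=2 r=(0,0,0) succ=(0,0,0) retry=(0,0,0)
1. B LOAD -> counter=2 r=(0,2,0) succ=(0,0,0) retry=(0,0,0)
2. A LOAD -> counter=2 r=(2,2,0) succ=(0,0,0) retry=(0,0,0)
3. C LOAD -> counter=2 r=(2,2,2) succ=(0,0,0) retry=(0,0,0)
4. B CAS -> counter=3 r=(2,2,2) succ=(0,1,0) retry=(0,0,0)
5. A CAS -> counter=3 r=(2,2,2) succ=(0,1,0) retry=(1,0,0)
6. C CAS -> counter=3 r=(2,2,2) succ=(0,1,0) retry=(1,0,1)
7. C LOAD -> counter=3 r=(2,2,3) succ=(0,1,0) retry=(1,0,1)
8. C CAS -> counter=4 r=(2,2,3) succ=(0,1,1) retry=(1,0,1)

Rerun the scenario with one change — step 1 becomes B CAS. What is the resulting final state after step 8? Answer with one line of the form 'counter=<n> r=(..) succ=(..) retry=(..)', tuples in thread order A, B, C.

counter=4 r=(2,0,3) succ=(1,0,1) retry=(0,2,1)

(re-executing from step 1 with the substitution; state before step 1: counter=2 r=(0,0,0) succ=(0,0,0) retry=(0,0,0))
1. B CAS -> counter=2 r=(0,0,0) succ=(0,0,0) retry=(0,1,0)
2. A LOAD -> counter=2 r=(2,0,0) succ=(0,0,0) retry=(0,1,0)
3. C LOAD -> counter=2 r=(2,0,2) succ=(0,0,0) retry=(0,1,0)
4. B CAS -> counter=2 r=(2,0,2) succ=(0,0,0) retry=(0,2,0)
5. A CAS -> counter=3 r=(2,0,2) succ=(1,0,0) retry=(0,2,0)
6. C CAS -> counter=3 r=(2,0,2) succ=(1,0,0) retry=(0,2,1)
7. C LOAD -> counter=3 r=(2,0,3) succ=(1,0,0) retry=(0,2,1)
8. C CAS -> counter=4 r=(2,0,3) succ=(1,0,1) retry=(0,2,1)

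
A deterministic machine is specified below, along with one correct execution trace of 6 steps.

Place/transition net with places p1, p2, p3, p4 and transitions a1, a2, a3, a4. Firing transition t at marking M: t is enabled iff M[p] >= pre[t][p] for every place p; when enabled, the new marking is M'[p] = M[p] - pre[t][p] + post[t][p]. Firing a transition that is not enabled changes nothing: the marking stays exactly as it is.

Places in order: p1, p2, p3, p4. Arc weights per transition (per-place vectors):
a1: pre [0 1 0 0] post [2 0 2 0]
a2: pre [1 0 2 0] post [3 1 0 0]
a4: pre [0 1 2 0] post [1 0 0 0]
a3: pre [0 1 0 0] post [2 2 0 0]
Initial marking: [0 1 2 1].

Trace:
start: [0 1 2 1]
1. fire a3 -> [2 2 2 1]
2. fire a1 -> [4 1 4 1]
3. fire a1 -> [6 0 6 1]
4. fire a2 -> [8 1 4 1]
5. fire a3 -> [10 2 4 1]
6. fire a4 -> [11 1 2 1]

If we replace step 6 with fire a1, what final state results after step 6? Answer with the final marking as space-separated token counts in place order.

12 1 6 1

(re-executing from step 6 with the substitution; state before step 6: [10 2 4 1])
6. fire a1 -> [12 1 6 1]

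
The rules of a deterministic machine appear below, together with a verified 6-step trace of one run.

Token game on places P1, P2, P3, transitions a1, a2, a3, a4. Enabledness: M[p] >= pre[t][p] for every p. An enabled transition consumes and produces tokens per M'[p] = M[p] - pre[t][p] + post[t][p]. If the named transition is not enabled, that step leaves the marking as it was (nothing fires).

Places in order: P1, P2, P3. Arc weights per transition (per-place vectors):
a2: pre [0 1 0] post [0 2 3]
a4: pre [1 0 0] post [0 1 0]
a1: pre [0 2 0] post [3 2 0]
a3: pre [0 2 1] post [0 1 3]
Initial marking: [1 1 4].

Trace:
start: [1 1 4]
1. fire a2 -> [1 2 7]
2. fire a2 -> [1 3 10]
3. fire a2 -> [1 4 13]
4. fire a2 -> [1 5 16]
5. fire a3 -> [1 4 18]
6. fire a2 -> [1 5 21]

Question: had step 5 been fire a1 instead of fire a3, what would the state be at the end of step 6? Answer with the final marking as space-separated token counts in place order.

4 6 19

(re-executing from step 5 with the substitution; state before step 5: [1 5 16])
5. fire a1 -> [4 5 16]
6. fire a2 -> [4 6 19]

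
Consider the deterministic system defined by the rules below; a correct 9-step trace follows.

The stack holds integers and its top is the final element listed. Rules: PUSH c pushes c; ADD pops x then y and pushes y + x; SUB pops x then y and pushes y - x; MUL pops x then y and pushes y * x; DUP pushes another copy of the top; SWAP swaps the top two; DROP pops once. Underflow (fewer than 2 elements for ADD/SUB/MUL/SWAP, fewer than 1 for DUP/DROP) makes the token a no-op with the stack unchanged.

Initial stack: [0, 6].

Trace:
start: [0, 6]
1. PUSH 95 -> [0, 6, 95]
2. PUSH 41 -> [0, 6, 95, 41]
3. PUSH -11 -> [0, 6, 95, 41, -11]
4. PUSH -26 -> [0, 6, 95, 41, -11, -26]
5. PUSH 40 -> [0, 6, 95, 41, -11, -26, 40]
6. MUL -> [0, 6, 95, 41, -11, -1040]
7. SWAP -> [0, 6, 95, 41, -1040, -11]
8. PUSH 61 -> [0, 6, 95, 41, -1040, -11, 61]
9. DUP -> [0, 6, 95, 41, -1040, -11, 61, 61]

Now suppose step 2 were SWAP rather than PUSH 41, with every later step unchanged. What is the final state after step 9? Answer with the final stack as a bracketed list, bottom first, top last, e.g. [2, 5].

(re-executing from step 2 with the substitution; state before step 2: [0, 6, 95])
2. SWAP -> [0, 95, 6]
3. PUSH -11 -> [0, 95, 6, -11]
4. PUSH -26 -> [0, 95, 6, -11, -26]
5. PUSH 40 -> [0, 95, 6, -11, -26, 40]
6. MUL -> [0, 95, 6, -11, -1040]
7. SWAP -> [0, 95, 6, -1040, -11]
8. PUSH 61 -> [0, 95, 6, -1040, -11, 61]
9. DUP -> [0, 95, 6, -1040, -11, 61, 61]

[0, 95, 6, -1040, -11, 61, 61]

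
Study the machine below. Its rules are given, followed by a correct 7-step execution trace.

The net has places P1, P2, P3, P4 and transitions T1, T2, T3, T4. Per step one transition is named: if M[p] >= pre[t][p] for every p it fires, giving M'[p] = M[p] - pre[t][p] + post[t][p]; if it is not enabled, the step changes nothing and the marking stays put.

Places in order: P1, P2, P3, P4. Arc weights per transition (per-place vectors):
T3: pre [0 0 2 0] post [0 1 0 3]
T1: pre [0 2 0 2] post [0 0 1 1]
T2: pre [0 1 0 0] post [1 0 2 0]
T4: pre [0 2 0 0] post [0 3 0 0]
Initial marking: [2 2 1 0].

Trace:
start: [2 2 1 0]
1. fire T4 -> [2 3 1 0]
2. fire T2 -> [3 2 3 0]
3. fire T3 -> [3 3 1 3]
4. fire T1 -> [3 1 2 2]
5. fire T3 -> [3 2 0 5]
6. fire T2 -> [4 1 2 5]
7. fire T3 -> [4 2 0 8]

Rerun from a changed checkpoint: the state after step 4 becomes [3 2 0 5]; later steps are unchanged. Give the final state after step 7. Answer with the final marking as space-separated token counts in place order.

state after step 4 := [3 2 0 5]
5. fire T3 -> [3 2 0 5]
6. fire T2 -> [4 1 2 5]
7. fire T3 -> [4 2 0 8]

4 2 0 8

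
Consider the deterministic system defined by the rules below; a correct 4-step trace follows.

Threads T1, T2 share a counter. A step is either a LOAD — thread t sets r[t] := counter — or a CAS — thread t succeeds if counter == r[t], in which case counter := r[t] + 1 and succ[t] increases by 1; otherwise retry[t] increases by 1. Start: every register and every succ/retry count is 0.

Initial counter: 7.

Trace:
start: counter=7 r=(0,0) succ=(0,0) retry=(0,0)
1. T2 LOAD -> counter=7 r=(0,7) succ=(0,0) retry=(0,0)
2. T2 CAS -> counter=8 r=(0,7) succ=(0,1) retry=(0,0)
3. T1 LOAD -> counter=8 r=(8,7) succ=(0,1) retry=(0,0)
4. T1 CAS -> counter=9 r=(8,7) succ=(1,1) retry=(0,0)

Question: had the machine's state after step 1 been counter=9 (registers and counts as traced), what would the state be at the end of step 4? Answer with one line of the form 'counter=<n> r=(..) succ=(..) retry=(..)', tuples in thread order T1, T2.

state after step 1 := counter=9 r=(0,7) succ=(0,0) retry=(0,0)
2. T2 CAS -> counter=9 r=(0,7) succ=(0,0) retry=(0,1)
3. T1 LOAD -> counter=9 r=(9,7) succ=(0,0) retry=(0,1)
4. T1 CAS -> counter=10 r=(9,7) succ=(1,0) retry=(0,1)

counter=10 r=(9,7) succ=(1,0) retry=(0,1)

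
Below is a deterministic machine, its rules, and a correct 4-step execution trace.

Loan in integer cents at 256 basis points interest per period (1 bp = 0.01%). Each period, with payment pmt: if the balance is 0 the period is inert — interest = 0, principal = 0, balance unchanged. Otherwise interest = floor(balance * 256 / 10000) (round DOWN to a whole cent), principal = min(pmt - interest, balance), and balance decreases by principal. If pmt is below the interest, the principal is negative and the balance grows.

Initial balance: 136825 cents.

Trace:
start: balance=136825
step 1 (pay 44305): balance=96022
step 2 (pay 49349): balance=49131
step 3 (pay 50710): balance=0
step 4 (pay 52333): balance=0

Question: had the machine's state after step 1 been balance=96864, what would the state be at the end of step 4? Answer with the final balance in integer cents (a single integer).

state after step 1 := balance=96864
step 2 (pay 49349): balance=49994
step 3 (pay 50710): balance=563
step 4 (pay 52333): balance=0

0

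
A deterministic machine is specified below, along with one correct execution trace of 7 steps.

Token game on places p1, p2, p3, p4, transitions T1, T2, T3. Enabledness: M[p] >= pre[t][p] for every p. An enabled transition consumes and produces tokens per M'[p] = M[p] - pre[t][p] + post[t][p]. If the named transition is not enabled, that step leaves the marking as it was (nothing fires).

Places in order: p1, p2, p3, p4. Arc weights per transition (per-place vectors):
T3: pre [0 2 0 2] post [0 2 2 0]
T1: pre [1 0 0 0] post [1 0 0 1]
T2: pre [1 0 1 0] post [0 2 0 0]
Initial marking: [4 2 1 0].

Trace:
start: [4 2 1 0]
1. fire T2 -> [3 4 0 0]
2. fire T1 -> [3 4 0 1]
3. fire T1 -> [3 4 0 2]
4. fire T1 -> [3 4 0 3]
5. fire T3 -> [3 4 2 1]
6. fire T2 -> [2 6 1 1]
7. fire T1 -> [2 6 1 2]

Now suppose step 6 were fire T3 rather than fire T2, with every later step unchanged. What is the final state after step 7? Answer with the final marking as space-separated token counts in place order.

3 4 2 2

(re-executing from step 6 with the substitution; state before step 6: [3 4 2 1])
6. fire T3 -> [3 4 2 1]
7. fire T1 -> [3 4 2 2]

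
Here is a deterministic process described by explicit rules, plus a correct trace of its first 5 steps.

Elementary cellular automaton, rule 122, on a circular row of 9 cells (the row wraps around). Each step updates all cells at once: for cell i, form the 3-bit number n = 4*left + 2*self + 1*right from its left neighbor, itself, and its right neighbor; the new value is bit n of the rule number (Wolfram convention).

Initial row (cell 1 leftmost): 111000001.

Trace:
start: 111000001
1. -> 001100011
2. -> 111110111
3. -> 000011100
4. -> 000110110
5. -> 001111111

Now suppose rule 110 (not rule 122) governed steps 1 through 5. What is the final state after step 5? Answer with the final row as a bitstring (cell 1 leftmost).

(re-executing steps 1..5 under rule 110; state before step 1: 111000001)
1. -> 001000011
2. -> 011000111
3. -> 111001101
4. -> 001011111
5. -> 011110001

011110001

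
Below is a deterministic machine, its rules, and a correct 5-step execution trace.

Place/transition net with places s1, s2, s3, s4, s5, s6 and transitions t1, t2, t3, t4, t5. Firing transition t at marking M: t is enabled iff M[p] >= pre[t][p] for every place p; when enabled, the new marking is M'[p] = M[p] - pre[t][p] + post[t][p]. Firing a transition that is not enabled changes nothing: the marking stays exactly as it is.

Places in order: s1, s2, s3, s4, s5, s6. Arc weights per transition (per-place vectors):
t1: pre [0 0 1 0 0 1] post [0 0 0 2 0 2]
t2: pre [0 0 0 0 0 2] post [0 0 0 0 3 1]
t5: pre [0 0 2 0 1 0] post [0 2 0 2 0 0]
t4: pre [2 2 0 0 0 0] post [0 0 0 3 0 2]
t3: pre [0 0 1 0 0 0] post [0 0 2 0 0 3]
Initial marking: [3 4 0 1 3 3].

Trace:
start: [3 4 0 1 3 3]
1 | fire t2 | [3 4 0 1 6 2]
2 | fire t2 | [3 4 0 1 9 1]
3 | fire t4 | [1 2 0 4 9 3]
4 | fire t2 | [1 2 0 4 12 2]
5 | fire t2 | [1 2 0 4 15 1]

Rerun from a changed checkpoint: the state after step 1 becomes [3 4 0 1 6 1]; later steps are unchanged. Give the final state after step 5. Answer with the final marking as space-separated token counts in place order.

1 2 0 4 12 1

state after step 1 := [3 4 0 1 6 1]
2 | fire t2 | [3 4 0 1 6 1]
3 | fire t4 | [1 2 0 4 6 3]
4 | fire t2 | [1 2 0 4 9 2]
5 | fire t2 | [1 2 0 4 12 1]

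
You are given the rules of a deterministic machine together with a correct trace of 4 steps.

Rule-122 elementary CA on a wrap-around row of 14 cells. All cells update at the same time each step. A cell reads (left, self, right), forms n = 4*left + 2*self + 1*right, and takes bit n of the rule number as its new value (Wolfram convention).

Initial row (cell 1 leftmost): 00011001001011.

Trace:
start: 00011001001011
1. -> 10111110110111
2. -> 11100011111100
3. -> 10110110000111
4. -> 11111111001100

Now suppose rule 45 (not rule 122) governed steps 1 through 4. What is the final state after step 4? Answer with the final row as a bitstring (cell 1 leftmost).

(re-executing steps 1..4 under rule 45; state before step 1: 00011001001011)
1. -> 01010001001110
2. -> 01110101001000
3. -> 01001111001011
4. -> 11001000001110

11001000001110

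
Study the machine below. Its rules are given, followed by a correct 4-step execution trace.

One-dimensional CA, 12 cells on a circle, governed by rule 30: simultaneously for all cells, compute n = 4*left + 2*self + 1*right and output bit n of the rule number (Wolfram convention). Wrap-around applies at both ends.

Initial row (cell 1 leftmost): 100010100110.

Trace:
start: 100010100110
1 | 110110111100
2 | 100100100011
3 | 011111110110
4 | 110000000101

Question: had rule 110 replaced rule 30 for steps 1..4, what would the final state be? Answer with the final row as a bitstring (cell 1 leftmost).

(re-executing steps 1..4 under rule 110; state before step 1: 100010100110)
1 | 100111101111
2 | 101100111000
3 | 111101101001
4 | 000111111011

000111111011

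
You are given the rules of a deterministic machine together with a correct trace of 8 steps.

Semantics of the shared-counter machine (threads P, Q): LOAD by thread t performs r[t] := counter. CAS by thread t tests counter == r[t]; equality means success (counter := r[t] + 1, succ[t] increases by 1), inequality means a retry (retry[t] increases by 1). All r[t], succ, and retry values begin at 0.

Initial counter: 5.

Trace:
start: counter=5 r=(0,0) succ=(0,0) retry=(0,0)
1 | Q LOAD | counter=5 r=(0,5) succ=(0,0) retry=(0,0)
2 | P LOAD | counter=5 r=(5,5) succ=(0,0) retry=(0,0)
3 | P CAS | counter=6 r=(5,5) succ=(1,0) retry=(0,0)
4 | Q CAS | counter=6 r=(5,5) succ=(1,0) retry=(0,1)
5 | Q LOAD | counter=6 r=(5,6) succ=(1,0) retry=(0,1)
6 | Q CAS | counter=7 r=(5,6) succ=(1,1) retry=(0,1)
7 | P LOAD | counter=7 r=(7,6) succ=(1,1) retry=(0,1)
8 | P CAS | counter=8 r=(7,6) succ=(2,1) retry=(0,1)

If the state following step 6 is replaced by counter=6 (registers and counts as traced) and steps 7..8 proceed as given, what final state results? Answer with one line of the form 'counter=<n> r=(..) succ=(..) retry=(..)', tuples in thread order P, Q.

state after step 6 := counter=6 r=(5,6) succ=(1,1) retry=(0,1)
7 | P LOAD | counter=6 r=(6,6) succ=(1,1) retry=(0,1)
8 | P CAS | counter=7 r=(6,6) succ=(2,1) retry=(0,1)

counter=7 r=(6,6) succ=(2,1) retry=(0,1)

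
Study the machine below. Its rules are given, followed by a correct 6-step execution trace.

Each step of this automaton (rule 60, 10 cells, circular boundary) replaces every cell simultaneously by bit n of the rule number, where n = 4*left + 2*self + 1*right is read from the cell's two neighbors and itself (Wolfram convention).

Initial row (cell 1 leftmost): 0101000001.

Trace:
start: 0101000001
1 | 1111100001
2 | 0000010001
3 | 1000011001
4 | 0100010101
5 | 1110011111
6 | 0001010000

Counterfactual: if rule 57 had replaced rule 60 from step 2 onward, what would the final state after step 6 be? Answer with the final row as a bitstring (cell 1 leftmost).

1101001010

(re-executing steps 2..6 under rule 57; state before step 2: 1111100001)
2 | 0000011101
3 | 1111010010
4 | 1000101001
5 | 0110010101
6 | 1101001010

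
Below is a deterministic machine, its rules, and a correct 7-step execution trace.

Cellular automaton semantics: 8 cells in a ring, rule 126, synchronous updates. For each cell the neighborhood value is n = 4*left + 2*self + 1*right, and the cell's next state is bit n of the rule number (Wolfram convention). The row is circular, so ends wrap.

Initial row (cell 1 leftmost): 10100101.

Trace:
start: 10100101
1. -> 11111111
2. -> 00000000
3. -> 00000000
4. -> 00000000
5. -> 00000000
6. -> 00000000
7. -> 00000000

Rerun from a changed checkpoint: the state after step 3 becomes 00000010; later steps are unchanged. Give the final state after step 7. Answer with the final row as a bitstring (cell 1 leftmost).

01110000

state after step 3 := 00000010
4. -> 00000111
5. -> 10001101
6. -> 11011111
7. -> 01110000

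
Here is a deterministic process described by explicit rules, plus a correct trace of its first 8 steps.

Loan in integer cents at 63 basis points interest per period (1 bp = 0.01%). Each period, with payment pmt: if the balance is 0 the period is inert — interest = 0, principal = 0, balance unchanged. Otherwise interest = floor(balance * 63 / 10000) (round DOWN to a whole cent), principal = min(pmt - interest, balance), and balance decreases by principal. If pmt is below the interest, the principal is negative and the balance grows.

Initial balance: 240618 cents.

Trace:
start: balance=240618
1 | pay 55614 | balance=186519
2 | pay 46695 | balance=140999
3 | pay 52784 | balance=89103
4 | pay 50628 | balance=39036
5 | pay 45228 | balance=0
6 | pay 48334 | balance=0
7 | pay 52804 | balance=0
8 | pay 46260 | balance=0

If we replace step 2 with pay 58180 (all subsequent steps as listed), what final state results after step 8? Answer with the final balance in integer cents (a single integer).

0

(re-executing from step 2 with the substitution; state before step 2: balance=186519)
2 | pay 58180 | balance=129514
3 | pay 52784 | balance=77545
4 | pay 50628 | balance=27405
5 | pay 45228 | balance=0
6 | pay 48334 | balance=0
7 | pay 52804 | balance=0
8 | pay 46260 | balance=0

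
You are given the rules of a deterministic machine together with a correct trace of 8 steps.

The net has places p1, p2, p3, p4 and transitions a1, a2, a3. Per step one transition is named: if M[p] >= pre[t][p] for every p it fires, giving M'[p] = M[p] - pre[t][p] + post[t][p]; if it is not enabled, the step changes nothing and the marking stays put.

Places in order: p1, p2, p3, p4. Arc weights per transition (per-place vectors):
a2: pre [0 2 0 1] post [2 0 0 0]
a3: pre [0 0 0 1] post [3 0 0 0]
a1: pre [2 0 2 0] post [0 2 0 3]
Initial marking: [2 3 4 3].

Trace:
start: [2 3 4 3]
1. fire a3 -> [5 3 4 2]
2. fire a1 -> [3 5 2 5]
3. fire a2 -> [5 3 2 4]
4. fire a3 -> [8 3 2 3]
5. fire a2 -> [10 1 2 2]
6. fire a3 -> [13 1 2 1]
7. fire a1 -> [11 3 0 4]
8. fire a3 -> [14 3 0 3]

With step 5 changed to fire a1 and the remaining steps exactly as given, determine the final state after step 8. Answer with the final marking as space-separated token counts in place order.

(re-executing from step 5 with the substitution; state before step 5: [8 3 2 3])
5. fire a1 -> [6 5 0 6]
6. fire a3 -> [9 5 0 5]
7. fire a1 -> [9 5 0 5]
8. fire a3 -> [12 5 0 4]

12 5 0 4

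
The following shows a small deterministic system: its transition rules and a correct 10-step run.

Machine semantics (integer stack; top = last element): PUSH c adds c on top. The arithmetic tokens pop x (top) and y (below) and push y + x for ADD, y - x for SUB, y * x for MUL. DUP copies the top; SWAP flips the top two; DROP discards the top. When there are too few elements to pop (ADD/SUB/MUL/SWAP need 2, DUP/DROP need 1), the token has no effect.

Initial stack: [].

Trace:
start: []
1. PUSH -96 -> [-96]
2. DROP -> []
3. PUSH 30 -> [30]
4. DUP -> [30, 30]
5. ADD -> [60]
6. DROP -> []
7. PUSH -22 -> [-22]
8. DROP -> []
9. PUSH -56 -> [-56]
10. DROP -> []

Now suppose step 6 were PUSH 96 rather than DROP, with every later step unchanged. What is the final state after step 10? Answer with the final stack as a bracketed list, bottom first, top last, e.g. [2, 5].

[60, 96]

(re-executing from step 6 with the substitution; state before step 6: [60])
6. PUSH 96 -> [60, 96]
7. PUSH -22 -> [60, 96, -22]
8. DROP -> [60, 96]
9. PUSH -56 -> [60, 96, -56]
10. DROP -> [60, 96]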